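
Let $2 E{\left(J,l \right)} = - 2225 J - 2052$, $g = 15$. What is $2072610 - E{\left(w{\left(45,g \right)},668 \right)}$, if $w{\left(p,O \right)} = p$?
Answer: $\frac{4247397}{2} \approx 2.1237 \cdot 10^{6}$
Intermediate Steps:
$E{\left(J,l \right)} = -1026 - \frac{2225 J}{2}$ ($E{\left(J,l \right)} = \frac{- 2225 J - 2052}{2} = \frac{-2052 - 2225 J}{2} = -1026 - \frac{2225 J}{2}$)
$2072610 - E{\left(w{\left(45,g \right)},668 \right)} = 2072610 - \left(-1026 - \frac{100125}{2}\right) = 2072610 - - \frac{102177}{2} = 2072610 + \frac{102177}{2} = \frac{4247397}{2}$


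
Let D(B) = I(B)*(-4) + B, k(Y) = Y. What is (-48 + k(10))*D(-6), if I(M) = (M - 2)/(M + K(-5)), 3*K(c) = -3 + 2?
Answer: 420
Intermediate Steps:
K(c) = -⅓ (K(c) = (-3 + 2)/3 = (⅓)*(-1) = -⅓)
I(M) = (-2 + M)/(-⅓ + M) (I(M) = (M - 2)/(M - ⅓) = (-2 + M)/(-⅓ + M))
D(B) = B - 12*(-2 + B)/(-1 + 3*B) (D(B) = (3*(-2 + B)/(-1 + 3*B))*(-4) + B = -12*(-2 + B)/(-1 + 3*B) + B = B - 12*(-2 + B)/(-1 + 3*B))
(-48 + k(10))*D(-6) = (-48 + 10)*((24 - 13*(-6) + 3*(-6)²)/(-1 + 3*(-6))) = -38*(24 + 78 + 3*36)/(-1 - 18) = -38*(24 + 78 + 108)/(-19) = -(-2)*210 = -38*(-210/19) = 420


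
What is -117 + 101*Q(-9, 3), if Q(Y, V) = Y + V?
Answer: -723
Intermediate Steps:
Q(Y, V) = V + Y
-117 + 101*Q(-9, 3) = -117 + 101*(3 - 9) = -117 + 101*(-6) = -117 - 606 = -723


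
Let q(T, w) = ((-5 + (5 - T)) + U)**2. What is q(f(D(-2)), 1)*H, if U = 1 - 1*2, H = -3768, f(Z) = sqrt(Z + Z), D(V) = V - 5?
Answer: 48984 - 7536*I*sqrt(14) ≈ 48984.0 - 28197.0*I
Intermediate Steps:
D(V) = -5 + V
f(Z) = sqrt(2)*sqrt(Z) (f(Z) = sqrt(2*Z) = sqrt(2)*sqrt(Z))
U = -1 (U = 1 - 2 = -1)
q(T, w) = (-1 - T)**2 (q(T, w) = ((-5 + (5 - T)) - 1)**2 = (-T - 1)**2 = (-1 - T)**2)
q(f(D(-2)), 1)*H = (1 + sqrt(2)*sqrt(-5 - 2))**2*(-3768) = (1 + sqrt(2)*sqrt(-7))**2*(-3768) = (1 + sqrt(2)*(I*sqrt(7)))**2*(-3768) = (1 + I*sqrt(14))**2*(-3768) = -3768*(1 + I*sqrt(14))**2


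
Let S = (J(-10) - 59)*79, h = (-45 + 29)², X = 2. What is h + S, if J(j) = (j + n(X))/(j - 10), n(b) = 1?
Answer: -87389/20 ≈ -4369.5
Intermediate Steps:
h = 256 (h = (-16)² = 256)
J(j) = (1 + j)/(-10 + j) (J(j) = (j + 1)/(j - 10) = (1 + j)/(-10 + j))
S = -92509/20 (S = ((1 - 10)/(-10 - 10) - 59)*79 = (-9/(-20) - 59)*79 = (-1/20*(-9) - 59)*79 = (9/20 - 59)*79 = -1171/20*79 = -92509/20 ≈ -4625.5)
h + S = 256 - 92509/20 = -87389/20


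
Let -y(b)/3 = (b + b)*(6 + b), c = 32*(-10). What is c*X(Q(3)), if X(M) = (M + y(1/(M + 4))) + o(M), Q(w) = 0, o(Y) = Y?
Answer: 3000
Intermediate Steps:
c = -320
y(b) = -6*b*(6 + b) (y(b) = -3*(b + b)*(6 + b) = -3*2*b*(6 + b) = -6*b*(6 + b))
X(M) = 2*M - 6*(6 + 1/(4 + M))/(4 + M) (X(M) = (M - 6*(6 + 1/(M + 4))/(M + 4)) + M = (M - 6*(6 + 1/(4 + M))/(4 + M)) + M = 2*M - 6*(6 + 1/(4 + M))/(4 + M))
c*X(Q(3)) = -640*(-75 - 18*0 + 0*(4 + 0)**2)/(4 + 0)**2 = -640*(-75 + 0 + 0*4**2)/4**2 = -640*(-75 + 0 + 0*16)/16 = -640*(-75 + 0 + 0)/16 = -640*(-75)/16 = -320*(-75/8) = 3000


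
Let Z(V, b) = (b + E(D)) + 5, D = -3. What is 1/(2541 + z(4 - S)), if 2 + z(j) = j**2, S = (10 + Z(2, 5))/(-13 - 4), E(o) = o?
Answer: 1/2564 ≈ 0.00039002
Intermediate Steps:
Z(V, b) = 2 + b (Z(V, b) = (b - 3) + 5 = (-3 + b) + 5 = 2 + b)
S = -1 (S = (10 + (2 + 5))/(-13 - 4) = (10 + 7)/(-17) = 17*(-1/17) = -1)
z(j) = -2 + j**2
1/(2541 + z(4 - S)) = 1/(2541 + (-2 + (4 - 1*(-1))**2)) = 1/(2541 + (-2 + (4 + 1)**2)) = 1/(2541 + (-2 + 5**2)) = 1/(2541 + (-2 + 25)) = 1/(2541 + 23) = 1/2564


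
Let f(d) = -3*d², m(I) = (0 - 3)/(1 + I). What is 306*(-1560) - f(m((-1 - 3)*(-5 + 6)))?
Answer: -477357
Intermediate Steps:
m(I) = -3/(1 + I)
306*(-1560) - f(m((-1 - 3)*(-5 + 6))) = 306*(-1560) - (-3)*(-3/(1 + (-1 - 3)*(-5 + 6)))² = -477360 - (-3)*(-3/(1 - 4*1))² = -477360 - (-3)*(-3/(1 - 4))² = -477360 - (-3)*(-3/(-3))² = -477360 - (-3)*(-3*(-⅓))² = -477360 - (-3)*1² = -477360 - (-3) = -477360 - 1*(-3) = -477360 + 3 = -477357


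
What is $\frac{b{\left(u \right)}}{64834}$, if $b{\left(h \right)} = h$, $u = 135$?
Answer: $\frac{135}{64834} \approx 0.0020822$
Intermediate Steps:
$\frac{b{\left(u \right)}}{64834} = \frac{135}{64834}$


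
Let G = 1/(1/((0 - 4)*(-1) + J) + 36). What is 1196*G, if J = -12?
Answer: 9568/287 ≈ 33.338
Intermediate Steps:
G = 8/287 (G = 1/(1/((0 - 4)*(-1) - 12) + 36) = 1/(1/(-4*(-1) - 12) + 36) = 1/(1/(4 - 12) + 36) = 1/(1/(-8) + 36) = 1/(-1/8 + 36) = 1/(287/8) = 8/287 ≈ 0.027875)
1196*G = 1196*(8/287) = 9568/287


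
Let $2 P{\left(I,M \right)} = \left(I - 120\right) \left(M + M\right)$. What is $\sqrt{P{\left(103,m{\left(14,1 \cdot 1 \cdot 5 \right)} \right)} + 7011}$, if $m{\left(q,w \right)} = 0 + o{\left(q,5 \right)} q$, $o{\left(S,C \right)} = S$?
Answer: $\sqrt{3679} \approx 60.655$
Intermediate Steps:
$m{\left(q,w \right)} = q^{2}$ ($m{\left(q,w \right)} = 0 + q q = 0 + q^{2} = q^{2}$)
$P{\left(I,M \right)} = M \left(-120 + I\right)$ ($P{\left(I,M \right)} = \frac{\left(I - 120\right) \left(M + M\right)}{2} = \frac{\left(-120 + I\right) 2 M}{2} = \frac{2 M \left(-120 + I\right)}{2} = M \left(-120 + I\right)$)
$\sqrt{P{\left(103,m{\left(14,1 \cdot 1 \cdot 5 \right)} \right)} + 7011} = \sqrt{14^{2} \left(-120 + 103\right) + 7011} = \sqrt{196 \left(-17\right) + 7011} = \sqrt{-3332 + 7011} = \sqrt{3679}$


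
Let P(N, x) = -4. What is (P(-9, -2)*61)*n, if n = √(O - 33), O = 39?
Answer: -244*√6 ≈ -597.68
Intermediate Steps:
n = √6 (n = √(39 - 33) = √6 ≈ 2.4495)
(P(-9, -2)*61)*n = (-4*61)*√6 = -244*√6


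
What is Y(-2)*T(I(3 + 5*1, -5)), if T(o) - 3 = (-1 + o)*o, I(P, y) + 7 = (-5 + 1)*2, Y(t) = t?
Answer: -486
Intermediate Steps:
I(P, y) = -15 (I(P, y) = -7 + (-5 + 1)*2 = -7 - 4*2 = -7 - 8 = -15)
T(o) = 3 + o*(-1 + o) (T(o) = 3 + (-1 + o)*o = 3 + o*(-1 + o))
Y(-2)*T(I(3 + 5*1, -5)) = -2*(3 + (-15)² - 1*(-15)) = -2*(3 + 225 + 15) = -2*243 = -486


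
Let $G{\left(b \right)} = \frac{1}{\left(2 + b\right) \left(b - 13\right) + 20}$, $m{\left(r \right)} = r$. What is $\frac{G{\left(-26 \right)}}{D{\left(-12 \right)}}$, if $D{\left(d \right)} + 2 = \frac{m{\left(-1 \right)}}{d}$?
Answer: $- \frac{3}{5497} \approx -0.00054575$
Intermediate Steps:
$D{\left(d \right)} = -2 - \frac{1}{d}$
$G{\left(b \right)} = \frac{1}{20 + \left(-13 + b\right) \left(2 + b\right)}$ ($G{\left(b \right)} = \frac{1}{\left(2 + b\right) \left(-13 + b\right) + 20} = \frac{1}{\left(-13 + b\right) \left(2 + b\right) + 20} = \frac{1}{20 + \left(-13 + b\right) \left(2 + b\right)}$)
$\frac{G{\left(-26 \right)}}{D{\left(-12 \right)}} = \frac{1}{\left(-6 + \left(-26\right)^{2} - -286\right) \left(-2 - \frac{1}{-12}\right)} = \frac{1}{\left(-6 + 676 + 286\right) \left(-2 - - \frac{1}{12}\right)} = \frac{1}{956 \left(-2 + \frac{1}{12}\right)} = \frac{1}{956 \left(- \frac{23}{12}\right)} = \frac{1}{956} \left(- \frac{12}{23}\right) = - \frac{3}{5497}$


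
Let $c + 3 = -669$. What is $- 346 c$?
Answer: $232512$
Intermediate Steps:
$c = -672$ ($c = -3 - 669 = -672$)
$- 346 c = \left(-346\right) \left(-672\right) = 232512$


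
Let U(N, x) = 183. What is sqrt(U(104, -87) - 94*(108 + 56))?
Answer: I*sqrt(15233) ≈ 123.42*I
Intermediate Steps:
sqrt(U(104, -87) - 94*(108 + 56)) = sqrt(183 - 94*(108 + 56)) = sqrt(183 - 94*164) = sqrt(183 - 15416) = sqrt(-15233) = I*sqrt(15233)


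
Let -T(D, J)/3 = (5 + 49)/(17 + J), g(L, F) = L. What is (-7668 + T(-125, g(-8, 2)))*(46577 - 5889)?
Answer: -312727968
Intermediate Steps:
T(D, J) = -162/(17 + J) (T(D, J) = -3*(5 + 49)/(17 + J) = -162/(17 + J))
(-7668 + T(-125, g(-8, 2)))*(46577 - 5889) = (-7668 - 162/(17 - 8))*(46577 - 5889) = (-7668 - 162/9)*40688 = (-7668 - 162*⅑)*40688 = (-7668 - 18)*40688 = -7686*40688 = -312727968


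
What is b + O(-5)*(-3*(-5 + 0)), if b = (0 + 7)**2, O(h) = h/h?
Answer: 64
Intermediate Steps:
O(h) = 1
b = 49 (b = 7**2 = 49)
b + O(-5)*(-3*(-5 + 0)) = 49 + 1*(-3*(-5 + 0)) = 49 + 1*(-3*(-5)) = 49 + 1*15 = 49 + 15 = 64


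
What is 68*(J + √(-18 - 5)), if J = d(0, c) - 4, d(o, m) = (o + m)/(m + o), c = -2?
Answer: -204 + 68*I*√23 ≈ -204.0 + 326.12*I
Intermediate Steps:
d(o, m) = 1 (d(o, m) = (m + o)/(m + o) = 1)
J = -3 (J = 1 - 4 = -3)
68*(J + √(-18 - 5)) = 68*(-3 + √(-18 - 5)) = 68*(-3 + √(-23)) = 68*(-3 + I*√23) = -204 + 68*I*√23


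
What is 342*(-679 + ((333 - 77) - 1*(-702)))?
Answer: 95418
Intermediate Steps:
342*(-679 + ((333 - 77) - 1*(-702))) = 342*(-679 + (256 + 702)) = 342*(-679 + 958) = 342*279 = 95418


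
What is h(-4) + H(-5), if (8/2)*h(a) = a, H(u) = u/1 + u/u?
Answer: -5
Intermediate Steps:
H(u) = 1 + u (H(u) = u*1 + 1 = u + 1 = 1 + u)
h(a) = a/4
h(-4) + H(-5) = (1/4)*(-4) + (1 - 5) = -1 - 4 = -5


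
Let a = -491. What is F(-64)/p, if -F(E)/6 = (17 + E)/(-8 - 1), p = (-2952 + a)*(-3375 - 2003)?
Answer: -47/27774681 ≈ -1.6922e-6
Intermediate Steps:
p = 18516454 (p = (-2952 - 491)*(-3375 - 2003) = -3443*(-5378) = 18516454)
F(E) = 34/3 + 2*E/3 (F(E) = -6*(17 + E)/(-8 - 1) = -6*(17 + E)/(-9) = -6*(17 + E)*(-1)/9 = -6*(-17/9 - E/9) = 34/3 + 2*E/3)
F(-64)/p = (34/3 + (⅔)*(-64))/18516454 = (34/3 - 128/3)*(1/18516454) = -94/3*1/18516454 = -47/27774681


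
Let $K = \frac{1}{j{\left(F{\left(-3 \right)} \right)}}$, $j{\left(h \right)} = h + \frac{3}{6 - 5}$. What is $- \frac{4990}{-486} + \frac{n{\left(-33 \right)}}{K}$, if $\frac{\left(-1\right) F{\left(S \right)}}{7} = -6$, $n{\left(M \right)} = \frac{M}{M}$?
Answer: $\frac{13430}{243} \approx 55.267$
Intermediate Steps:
$n{\left(M \right)} = 1$
$F{\left(S \right)} = 42$ ($F{\left(S \right)} = \left(-7\right) \left(-6\right) = 42$)
$j{\left(h \right)} = 3 + h$ ($j{\left(h \right)} = h + \frac{3}{1} = h + 3 \cdot 1 = h + 3 = 3 + h$)
$K = \frac{1}{45}$ ($K = \frac{1}{3 + 42} = \frac{1}{45} \approx 0.022222$)
$- \frac{4990}{-486} + \frac{n{\left(-33 \right)}}{K} = - \frac{4990}{-486} + 1 \frac{1}{\frac{1}{45}} = \left(-4990\right) \left(- \frac{1}{486}\right) + 1 \cdot 45 = \frac{2495}{243} + 45 = \frac{13430}{243}$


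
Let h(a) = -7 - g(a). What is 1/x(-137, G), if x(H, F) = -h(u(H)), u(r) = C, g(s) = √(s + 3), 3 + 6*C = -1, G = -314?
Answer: 3/20 - √21/140 ≈ 0.11727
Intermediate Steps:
C = -⅔ (C = -½ + (⅙)*(-1) = -½ - ⅙ = -⅔ ≈ -0.66667)
g(s) = √(3 + s)
u(r) = -⅔
h(a) = -7 - √(3 + a)
x(H, F) = 7 + √21/3 (x(H, F) = -(-7 - √(3 - ⅔)) = -(-7 - √(7/3)) = -(-7 - √21/3) = 7 + √21/3)
1/x(-137, G) = 1/(7 + √21/3)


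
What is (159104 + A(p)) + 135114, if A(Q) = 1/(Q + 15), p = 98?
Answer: 33246635/113 ≈ 2.9422e+5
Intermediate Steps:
A(Q) = 1/(15 + Q)
(159104 + A(p)) + 135114 = (159104 + 1/(15 + 98)) + 135114 = (159104 + 1/113) + 135114 = 17978753/113 + 135114 = 33246635/113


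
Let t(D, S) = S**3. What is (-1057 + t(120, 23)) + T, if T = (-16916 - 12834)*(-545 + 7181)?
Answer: -197409890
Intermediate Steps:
T = -197421000 (T = -29750*6636 = -197421000)
(-1057 + t(120, 23)) + T = (-1057 + 23**3) - 197421000 = (-1057 + 12167) - 197421000 = 11110 - 197421000 = -197409890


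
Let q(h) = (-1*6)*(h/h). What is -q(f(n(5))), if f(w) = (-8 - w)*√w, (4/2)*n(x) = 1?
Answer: 6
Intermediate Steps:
n(x) = ½ (n(x) = (½)*1 = ½)
f(w) = √w*(-8 - w)
q(h) = -6 (q(h) = -6*1 = -6)
-q(f(n(5))) = -1*(-6) = 6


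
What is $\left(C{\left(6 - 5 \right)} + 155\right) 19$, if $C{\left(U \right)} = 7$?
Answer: $3078$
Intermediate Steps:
$\left(C{\left(6 - 5 \right)} + 155\right) 19 = \left(7 + 155\right) 19 = 162 \cdot 19 = 3078$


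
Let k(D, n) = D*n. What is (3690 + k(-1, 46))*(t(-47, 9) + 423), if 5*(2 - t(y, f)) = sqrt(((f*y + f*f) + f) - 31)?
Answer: 1548700 - 7288*I*sqrt(91)/5 ≈ 1.5487e+6 - 13905.0*I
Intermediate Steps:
t(y, f) = 2 - sqrt(-31 + f + f**2 + f*y)/5 (t(y, f) = 2 - sqrt(((f*y + f*f) + f) - 31)/5 = 2 - sqrt(((f*y + f**2) + f) - 31)/5 = 2 - sqrt(((f**2 + f*y) + f) - 31)/5 = 2 - sqrt((f + f**2 + f*y) - 31)/5 = 2 - sqrt(-31 + f + f**2 + f*y)/5)
(3690 + k(-1, 46))*(t(-47, 9) + 423) = (3690 - 1*46)*((2 - sqrt(-31 + 9 + 9**2 + 9*(-47))/5) + 423) = (3690 - 46)*((2 - sqrt(-31 + 9 + 81 - 423)/5) + 423) = 3644*((2 - 2*I*sqrt(91)/5) + 423) = 3644*(425 - 2*I*sqrt(91)/5) = 1548700 - 7288*I*sqrt(91)/5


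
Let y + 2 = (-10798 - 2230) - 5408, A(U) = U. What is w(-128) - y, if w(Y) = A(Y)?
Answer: 18310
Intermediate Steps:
w(Y) = Y
y = -18438 (y = -2 + ((-10798 - 2230) - 5408) = -2 + (-13028 - 5408) = -2 - 18436 = -18438)
w(-128) - y = -128 - 1*(-18438) = -128 + 18438 = 18310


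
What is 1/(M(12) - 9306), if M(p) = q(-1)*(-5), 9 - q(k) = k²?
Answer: -1/9346 ≈ -0.00010700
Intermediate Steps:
q(k) = 9 - k²
M(p) = -40 (M(p) = (9 - 1*(-1)²)*(-5) = (9 - 1*1)*(-5) = (9 - 1)*(-5) = 8*(-5) = -40)
1/(M(12) - 9306) = 1/(-40 - 9306) = 1/(-9346) = -1/9346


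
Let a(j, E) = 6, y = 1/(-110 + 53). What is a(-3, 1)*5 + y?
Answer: 1709/57 ≈ 29.982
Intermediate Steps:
y = -1/57 (y = 1/(-57) = -1/57 ≈ -0.017544)
a(-3, 1)*5 + y = 6*5 - 1/57 = 30 - 1/57 = 1709/57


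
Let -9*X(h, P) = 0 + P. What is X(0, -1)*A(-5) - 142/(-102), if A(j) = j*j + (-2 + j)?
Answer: 173/51 ≈ 3.3922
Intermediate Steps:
X(h, P) = -P/9 (X(h, P) = -(0 + P)/9 = -P/9)
A(j) = -2 + j + j**2 (A(j) = j**2 + (-2 + j) = -2 + j + j**2)
X(0, -1)*A(-5) - 142/(-102) = (-1/9*(-1))*(-2 - 5 + (-5)**2) - 142/(-102) = (-2 - 5 + 25)/9 - 142*(-1/102) = (1/9)*18 + 71/51 = 2 + 71/51 = 173/51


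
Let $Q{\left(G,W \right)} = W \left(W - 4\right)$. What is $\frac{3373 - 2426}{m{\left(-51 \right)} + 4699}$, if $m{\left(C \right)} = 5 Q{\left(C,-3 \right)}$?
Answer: $\frac{947}{4804} \approx 0.19713$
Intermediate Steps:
$Q{\left(G,W \right)} = W \left(-4 + W\right)$
$m{\left(C \right)} = 105$ ($m{\left(C \right)} = 5 \left(- 3 \left(-4 - 3\right)\right) = 5 \left(\left(-3\right) \left(-7\right)\right) = 5 \cdot 21 = 105$)
$\frac{3373 - 2426}{m{\left(-51 \right)} + 4699} = \frac{3373 - 2426}{105 + 4699} = \frac{947}{4804}$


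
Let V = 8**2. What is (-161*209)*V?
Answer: -2153536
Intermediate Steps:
V = 64
(-161*209)*V = -161*209*64 = -33649*64 = -2153536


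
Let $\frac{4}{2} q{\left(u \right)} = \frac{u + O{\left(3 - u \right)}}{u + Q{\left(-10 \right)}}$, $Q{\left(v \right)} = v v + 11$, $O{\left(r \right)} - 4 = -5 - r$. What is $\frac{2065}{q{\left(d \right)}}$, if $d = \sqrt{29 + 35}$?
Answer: $\frac{245735}{6} \approx 40956.0$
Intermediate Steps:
$O{\left(r \right)} = -1 - r$ ($O{\left(r \right)} = 4 - \left(5 + r\right) = -1 - r$)
$Q{\left(v \right)} = 11 + v^{2}$ ($Q{\left(v \right)} = v^{2} + 11 = 11 + v^{2}$)
$d = 8$ ($d = \sqrt{64} = 8$)
$q{\left(u \right)} = \frac{-4 + 2 u}{2 \left(111 + u\right)}$ ($q{\left(u \right)} = \frac{\left(u - \left(4 - u\right)\right) \frac{1}{u + \left(11 + \left(-10\right)^{2}\right)}}{2} = \frac{\left(u + \left(-1 + \left(-3 + u\right)\right)\right) \frac{1}{u + \left(11 + 100\right)}}{2} = \frac{\left(u + \left(-4 + u\right)\right) \frac{1}{u + 111}}{2} = \frac{\left(-4 + 2 u\right) \frac{1}{111 + u}}{2} = \frac{\frac{1}{111 + u} \left(-4 + 2 u\right)}{2} = \frac{-4 + 2 u}{2 \left(111 + u\right)}$)
$\frac{2065}{q{\left(d \right)}} = \frac{2065}{\frac{1}{111 + 8} \left(-2 + 8\right)} = \frac{2065}{\frac{1}{119} \cdot 6} = \frac{2065}{\frac{6}{119}} = 2065 \cdot \frac{119}{6} = \frac{245735}{6}$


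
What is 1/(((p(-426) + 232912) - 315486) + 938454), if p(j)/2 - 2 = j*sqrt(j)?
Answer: 213971/183211664140 + 213*I*sqrt(426)/183211664140 ≈ 1.1679e-6 + 2.3996e-8*I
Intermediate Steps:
p(j) = 4 + 2*j**(3/2) (p(j) = 4 + 2*(j*sqrt(j)) = 4 + 2*j**(3/2))
1/(((p(-426) + 232912) - 315486) + 938454) = 1/((((4 + 2*(-426)**(3/2)) + 232912) - 315486) + 938454) = 1/((((4 + 2*(-426*I*sqrt(426))) + 232912) - 315486) + 938454) = 1/((((4 - 852*I*sqrt(426)) + 232912) - 315486) + 938454) = 1/(((232916 - 852*I*sqrt(426)) - 315486) + 938454) = 1/((-82570 - 852*I*sqrt(426)) + 938454) = 1/(855884 - 852*I*sqrt(426))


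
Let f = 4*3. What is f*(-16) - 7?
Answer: -199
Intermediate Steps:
f = 12
f*(-16) - 7 = 12*(-16) - 7 = -192 - 7 = -199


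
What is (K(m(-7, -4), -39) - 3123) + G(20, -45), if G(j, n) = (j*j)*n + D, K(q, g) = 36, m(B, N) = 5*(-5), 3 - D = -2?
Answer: -21082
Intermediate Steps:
D = 5 (D = 3 - 1*(-2) = 3 + 2 = 5)
m(B, N) = -25
G(j, n) = 5 + n*j**2 (G(j, n) = (j*j)*n + 5 = j**2*n + 5 = n*j**2 + 5 = 5 + n*j**2)
(K(m(-7, -4), -39) - 3123) + G(20, -45) = (36 - 3123) + (5 - 45*20**2) = -3087 + (5 - 45*400) = -3087 + (5 - 18000) = -3087 - 17995 = -21082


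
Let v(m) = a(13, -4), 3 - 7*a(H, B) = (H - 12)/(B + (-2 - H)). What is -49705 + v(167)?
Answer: -6610707/133 ≈ -49705.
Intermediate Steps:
a(H, B) = 3/7 - (-12 + H)/(7*(-2 + B - H)) (a(H, B) = 3/7 - (H - 12)/(7*(B + (-2 - H))) = 3/7 - (-12 + H)/(7*(-2 + B - H)))
v(m) = 58/133 (v(m) = (-6 - 3*(-4) + 4*13)/(7*(2 + 13 - 1*(-4))) = (-6 + 12 + 52)/(7*(2 + 13 + 4)) = (⅐)*58/19 = (⅐)*(1/19)*58 = 58/133)
-49705 + v(167) = -49705 + 58/133 = -6610707/133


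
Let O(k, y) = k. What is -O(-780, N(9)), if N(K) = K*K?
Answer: 780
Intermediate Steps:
N(K) = K²
-O(-780, N(9)) = -1*(-780) = 780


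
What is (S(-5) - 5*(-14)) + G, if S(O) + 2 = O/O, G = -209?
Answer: -140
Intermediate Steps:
S(O) = -1 (S(O) = -2 + O/O = -2 + 1 = -1)
(S(-5) - 5*(-14)) + G = (-1 - 5*(-14)) - 209 = (-1 + 70) - 209 = 69 - 209 = -140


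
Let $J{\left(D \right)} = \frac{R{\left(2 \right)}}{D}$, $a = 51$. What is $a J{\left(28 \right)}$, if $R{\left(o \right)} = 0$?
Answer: $0$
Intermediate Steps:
$J{\left(D \right)} = 0$ ($J{\left(D \right)} = \frac{0}{D} = 0$)
$a J{\left(28 \right)} = 51 \cdot 0 = 0$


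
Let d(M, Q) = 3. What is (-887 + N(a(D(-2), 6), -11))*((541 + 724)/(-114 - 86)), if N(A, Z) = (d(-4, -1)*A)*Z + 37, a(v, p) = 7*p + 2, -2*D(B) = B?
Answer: 291203/20 ≈ 14560.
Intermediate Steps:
D(B) = -B/2
a(v, p) = 2 + 7*p
N(A, Z) = 37 + 3*A*Z (N(A, Z) = (3*A)*Z + 37 = 3*A*Z + 37 = 37 + 3*A*Z)
(-887 + N(a(D(-2), 6), -11))*((541 + 724)/(-114 - 86)) = (-887 + (37 + 3*(2 + 7*6)*(-11)))*((541 + 724)/(-114 - 86)) = (-887 + (37 + 3*(2 + 42)*(-11)))*(1265/(-200)) = (-887 + (37 + 3*44*(-11)))*(1265*(-1/200)) = (-887 + (37 - 1452))*(-253/40) = (-887 - 1415)*(-253/40) = -2302*(-253/40) = 291203/20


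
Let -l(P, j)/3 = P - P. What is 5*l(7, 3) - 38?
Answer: -38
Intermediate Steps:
l(P, j) = 0 (l(P, j) = -3*(P - P) = -3*0 = 0)
5*l(7, 3) - 38 = 5*0 - 38 = 0 - 38 = -38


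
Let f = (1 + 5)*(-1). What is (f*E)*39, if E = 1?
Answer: -234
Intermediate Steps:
f = -6 (f = 6*(-1) = -6)
(f*E)*39 = -6*1*39 = -6*39 = -234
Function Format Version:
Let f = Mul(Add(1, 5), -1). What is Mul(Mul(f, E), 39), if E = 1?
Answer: -234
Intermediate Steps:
f = -6 (f = Mul(6, -1) = -6)
Mul(Mul(f, E), 39) = Mul(Mul(-6, 1), 39) = Mul(-6, 39) = -234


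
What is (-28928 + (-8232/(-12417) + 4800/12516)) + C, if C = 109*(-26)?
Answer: -137111305882/4316977 ≈ -31761.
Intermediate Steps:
C = -2834
(-28928 + (-8232/(-12417) + 4800/12516)) + C = (-28928 + (-8232/(-12417) + 4800/12516)) - 2834 = (-28928 + (-8232*(-1/12417) + 4800*(1/12516))) - 2834 = (-28928 + (2744/4139 + 400/1043)) - 2834 = (-28928 + 4517592/4316977) - 2834 = -124876993064/4316977 - 2834 = -137111305882/4316977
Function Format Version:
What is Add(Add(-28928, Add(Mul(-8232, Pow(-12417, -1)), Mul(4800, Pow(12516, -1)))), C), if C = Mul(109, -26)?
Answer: Rational(-137111305882, 4316977) ≈ -31761.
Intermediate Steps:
C = -2834
Add(Add(-28928, Add(Mul(-8232, Pow(-12417, -1)), Mul(4800, Pow(12516, -1)))), C) = Add(Add(-28928, Add(Mul(-8232, Pow(-12417, -1)), Mul(4800, Pow(12516, -1)))), -2834) = Add(Add(-28928, Add(Mul(-8232, Rational(-1, 12417)), Mul(4800, Rational(1, 12516)))), -2834) = Add(Add(-28928, Add(Rational(2744, 4139), Rational(400, 1043))), -2834) = Add(Add(-28928, Rational(4517592, 4316977)), -2834) = Add(Rational(-124876993064, 4316977), -2834) = Rational(-137111305882, 4316977)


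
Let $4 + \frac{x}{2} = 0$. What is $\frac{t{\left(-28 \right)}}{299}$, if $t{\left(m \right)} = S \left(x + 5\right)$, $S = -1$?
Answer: $\frac{3}{299} \approx 0.010033$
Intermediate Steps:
$x = -8$ ($x = -8 + 2 \cdot 0 = -8 + 0 = -8$)
$t{\left(m \right)} = 3$ ($t{\left(m \right)} = - (-8 + 5) = \left(-1\right) \left(-3\right) = 3$)
$\frac{t{\left(-28 \right)}}{299} = \frac{3}{299}$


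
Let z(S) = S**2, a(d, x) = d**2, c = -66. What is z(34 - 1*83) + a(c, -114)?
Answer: 6757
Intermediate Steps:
z(34 - 1*83) + a(c, -114) = (34 - 1*83)**2 + (-66)**2 = (34 - 83)**2 + 4356 = (-49)**2 + 4356 = 2401 + 4356 = 6757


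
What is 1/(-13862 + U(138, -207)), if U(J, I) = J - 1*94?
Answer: -1/13818 ≈ -7.2369e-5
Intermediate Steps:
U(J, I) = -94 + J (U(J, I) = J - 94 = -94 + J)
1/(-13862 + U(138, -207)) = 1/(-13862 + (-94 + 138)) = 1/(-13862 + 44) = 1/(-13818) = -1/13818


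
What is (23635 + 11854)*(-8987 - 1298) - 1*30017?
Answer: -365034382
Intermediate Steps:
(23635 + 11854)*(-8987 - 1298) - 1*30017 = 35489*(-10285) - 30017 = -365004365 - 30017 = -365034382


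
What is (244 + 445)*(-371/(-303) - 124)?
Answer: -25631489/303 ≈ -84592.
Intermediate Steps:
(244 + 445)*(-371/(-303) - 124) = 689*(-371*(-1/303) - 124) = 689*(371/303 - 124) = 689*(-37201/303) = -25631489/303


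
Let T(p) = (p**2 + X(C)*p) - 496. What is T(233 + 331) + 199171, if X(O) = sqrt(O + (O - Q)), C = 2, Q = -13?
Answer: 516771 + 564*sqrt(17) ≈ 5.1910e+5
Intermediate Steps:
X(O) = sqrt(13 + 2*O) (X(O) = sqrt(O + (O - 1*(-13))) = sqrt(O + (O + 13)) = sqrt(O + (13 + O)) = sqrt(13 + 2*O))
T(p) = -496 + p**2 + p*sqrt(17) (T(p) = (p**2 + sqrt(13 + 2*2)*p) - 496 = (p**2 + sqrt(13 + 4)*p) - 496 = (p**2 + sqrt(17)*p) - 496 = (p**2 + p*sqrt(17)) - 496 = -496 + p**2 + p*sqrt(17))
T(233 + 331) + 199171 = (-496 + (233 + 331)**2 + (233 + 331)*sqrt(17)) + 199171 = (-496 + 564**2 + 564*sqrt(17)) + 199171 = (-496 + 318096 + 564*sqrt(17)) + 199171 = (317600 + 564*sqrt(17)) + 199171 = 516771 + 564*sqrt(17)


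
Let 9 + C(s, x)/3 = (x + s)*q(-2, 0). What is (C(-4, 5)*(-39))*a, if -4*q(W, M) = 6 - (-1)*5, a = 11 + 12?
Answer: 126477/4 ≈ 31619.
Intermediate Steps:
a = 23
q(W, M) = -11/4 (q(W, M) = -(6 - (-1)*5)/4 = -(6 - 1*(-5))/4 = -(6 + 5)/4 = -¼*11 = -11/4)
C(s, x) = -27 - 33*s/4 - 33*x/4 (C(s, x) = -27 + 3*((x + s)*(-11/4)) = -27 + 3*((s + x)*(-11/4)) = -27 + 3*(-11*s/4 - 11*x/4) = -27 + (-33*s/4 - 33*x/4) = -27 - 33*s/4 - 33*x/4)
(C(-4, 5)*(-39))*a = ((-27 - 33/4*(-4) - 33/4*5)*(-39))*23 = ((-27 + 33 - 165/4)*(-39))*23 = -141/4*(-39)*23 = (5499/4)*23 = 126477/4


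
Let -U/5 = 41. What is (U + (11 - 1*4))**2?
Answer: 39204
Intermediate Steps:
U = -205 (U = -5*41 = -205)
(U + (11 - 1*4))**2 = (-205 + (11 - 1*4))**2 = (-205 + (11 - 4))**2 = (-205 + 7)**2 = (-198)**2 = 39204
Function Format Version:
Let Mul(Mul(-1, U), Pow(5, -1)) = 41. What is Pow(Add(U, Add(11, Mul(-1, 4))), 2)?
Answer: 39204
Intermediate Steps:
U = -205 (U = Mul(-5, 41) = -205)
Pow(Add(U, Add(11, Mul(-1, 4))), 2) = Pow(Add(-205, Add(11, Mul(-1, 4))), 2) = Pow(Add(-205, Add(11, -4)), 2) = Pow(Add(-205, 7), 2) = Pow(-198, 2) = 39204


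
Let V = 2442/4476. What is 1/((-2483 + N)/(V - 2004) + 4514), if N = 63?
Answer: 1494577/6748325898 ≈ 0.00022147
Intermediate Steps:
V = 407/746 (V = 2442*(1/4476) = 407/746 ≈ 0.54558)
1/((-2483 + N)/(V - 2004) + 4514) = 1/((-2483 + 63)/(407/746 - 2004) + 4514) = 1/(-2420/(-1494577/746) + 4514) = 1/(-2420*(-746/1494577) + 4514) = 1/(1805320/1494577 + 4514) = 1/(6748325898/1494577) = 1494577/6748325898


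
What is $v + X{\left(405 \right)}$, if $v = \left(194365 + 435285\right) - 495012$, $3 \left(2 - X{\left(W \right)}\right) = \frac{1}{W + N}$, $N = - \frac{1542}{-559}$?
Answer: $\frac{92068312481}{683811} \approx 1.3464 \cdot 10^{5}$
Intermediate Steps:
$N = \frac{1542}{559}$ ($N = \left(-1542\right) \left(- \frac{1}{559}\right) = \frac{1542}{559} \approx 2.7585$)
$X{\left(W \right)} = 2 - \frac{1}{3 \left(\frac{1542}{559} + W\right)}$ ($X{\left(W \right)} = 2 - \frac{1}{3 \left(W + \frac{1542}{559}\right)} = 2 - \frac{1}{3 \left(\frac{1542}{559} + W\right)}$)
$v = 134638$ ($v = 629650 - 495012 = 134638$)
$v + X{\left(405 \right)} = 134638 + \frac{8693 + 3354 \cdot 405}{3 \left(1542 + 559 \cdot 405\right)} = 134638 + \frac{8693 + 1358370}{3 \left(1542 + 226395\right)} = 134638 + \frac{1}{3} \cdot \frac{1}{227937} \cdot 1367063 = 134638 + \frac{1367063}{683811} = \frac{92068312481}{683811}$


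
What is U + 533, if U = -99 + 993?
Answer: 1427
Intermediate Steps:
U = 894
U + 533 = 894 + 533 = 1427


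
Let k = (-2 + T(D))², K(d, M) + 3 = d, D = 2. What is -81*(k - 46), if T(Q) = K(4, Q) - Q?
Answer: 2997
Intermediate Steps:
K(d, M) = -3 + d
T(Q) = 1 - Q (T(Q) = (-3 + 4) - Q = 1 - Q)
k = 9 (k = (-2 + (1 - 1*2))² = (-2 + (1 - 2))² = (-2 - 1)² = (-3)² = 9)
-81*(k - 46) = -81*(9 - 46) = -81*(-37) = 2997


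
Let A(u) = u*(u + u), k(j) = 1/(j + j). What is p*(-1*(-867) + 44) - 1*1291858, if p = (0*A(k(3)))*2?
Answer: -1291858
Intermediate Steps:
k(j) = 1/(2*j)
A(u) = 2*u² (A(u) = u*(2*u) = 2*u²)
p = 0 (p = (0*(2*((½)/3)²))*2 = (0*(2*((½)*(⅓))²))*2 = (0*(2*(⅙)²))*2 = (0*(2*(1/36)))*2 = (0*(1/18))*2 = 0*2 = 0)
p*(-1*(-867) + 44) - 1*1291858 = 0*(-1*(-867) + 44) - 1*1291858 = 0*(867 + 44) - 1291858 = 0*911 - 1291858 = 0 - 1291858 = -1291858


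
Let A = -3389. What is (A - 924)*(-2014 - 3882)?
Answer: 25429448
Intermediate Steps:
(A - 924)*(-2014 - 3882) = (-3389 - 924)*(-2014 - 3882) = -4313*(-5896) = 25429448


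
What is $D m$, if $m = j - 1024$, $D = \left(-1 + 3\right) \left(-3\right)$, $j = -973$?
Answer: $11982$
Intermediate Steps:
$D = -6$ ($D = 2 \left(-3\right) = -6$)
$m = -1997$ ($m = -973 - 1024 = -1997$)
$D m = \left(-6\right) \left(-1997\right) = 11982$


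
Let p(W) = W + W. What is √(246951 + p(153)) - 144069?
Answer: -144069 + 3*√27473 ≈ -1.4357e+5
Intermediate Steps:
p(W) = 2*W
√(246951 + p(153)) - 144069 = √(246951 + 2*153) - 144069 = √(246951 + 306) - 144069 = √247257 - 144069 = 3*√27473 - 144069 = -144069 + 3*√27473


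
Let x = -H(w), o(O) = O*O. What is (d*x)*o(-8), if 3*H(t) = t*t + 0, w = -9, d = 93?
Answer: -160704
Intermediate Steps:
o(O) = O²
H(t) = t²/3 (H(t) = (t*t + 0)/3 = (t² + 0)/3 = t²/3)
x = -27 (x = -(-9)²/3 = -81/3 = -1*27 = -27)
(d*x)*o(-8) = (93*(-27))*(-8)² = -2511*64 = -160704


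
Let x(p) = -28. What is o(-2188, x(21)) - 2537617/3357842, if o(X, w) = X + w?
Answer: -7443515489/3357842 ≈ -2216.8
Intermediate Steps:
o(-2188, x(21)) - 2537617/3357842 = (-2188 - 28) - 2537617/3357842 = -2216 - 2537617/3357842 = -7443515489/3357842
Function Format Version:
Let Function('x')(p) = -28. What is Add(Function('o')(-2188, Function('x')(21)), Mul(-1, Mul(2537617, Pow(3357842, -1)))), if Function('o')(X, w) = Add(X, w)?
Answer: Rational(-7443515489, 3357842) ≈ -2216.8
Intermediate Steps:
Add(Function('o')(-2188, Function('x')(21)), Mul(-1, Mul(2537617, Pow(3357842, -1)))) = Add(Add(-2188, -28), Mul(-1, Mul(2537617, Pow(3357842, -1)))) = Add(-2216, Mul(-1, Mul(2537617, Rational(1, 3357842)))) = Add(-2216, Mul(-1, Rational(2537617, 3357842))) = Add(-2216, Rational(-2537617, 3357842)) = Rational(-7443515489, 3357842)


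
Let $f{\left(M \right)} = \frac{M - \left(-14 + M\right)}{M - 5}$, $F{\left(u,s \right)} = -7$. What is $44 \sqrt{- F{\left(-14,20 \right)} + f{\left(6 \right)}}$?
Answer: $44 \sqrt{21} \approx 201.63$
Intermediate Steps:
$f{\left(M \right)} = \frac{14}{-5 + M}$
$44 \sqrt{- F{\left(-14,20 \right)} + f{\left(6 \right)}} = 44 \sqrt{\left(-1\right) \left(-7\right) + \frac{14}{-5 + 6}} = 44 \sqrt{7 + \frac{14}{1}} = 44 \sqrt{7 + 14 \cdot 1} = 44 \sqrt{7 + 14} = 44 \sqrt{21}$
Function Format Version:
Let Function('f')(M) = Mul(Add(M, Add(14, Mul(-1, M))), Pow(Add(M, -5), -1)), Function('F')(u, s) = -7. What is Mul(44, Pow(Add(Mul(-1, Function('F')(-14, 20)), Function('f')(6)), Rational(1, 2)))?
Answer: Mul(44, Pow(21, Rational(1, 2))) ≈ 201.63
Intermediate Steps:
Function('f')(M) = Mul(14, Pow(Add(-5, M), -1))
Mul(44, Pow(Add(Mul(-1, Function('F')(-14, 20)), Function('f')(6)), Rational(1, 2))) = Mul(44, Pow(Add(Mul(-1, -7), Mul(14, Pow(Add(-5, 6), -1))), Rational(1, 2))) = Mul(44, Pow(Add(7, Mul(14, Pow(1, -1))), Rational(1, 2))) = Mul(44, Pow(Add(7, Mul(14, 1)), Rational(1, 2))) = Mul(44, Pow(Add(7, 14), Rational(1, 2))) = Mul(44, Pow(21, Rational(1, 2)))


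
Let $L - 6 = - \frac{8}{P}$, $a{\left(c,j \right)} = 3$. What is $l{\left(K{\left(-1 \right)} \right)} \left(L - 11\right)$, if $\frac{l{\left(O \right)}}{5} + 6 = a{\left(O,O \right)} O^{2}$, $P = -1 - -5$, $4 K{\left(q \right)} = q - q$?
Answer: $210$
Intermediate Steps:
$K{\left(q \right)} = 0$ ($K{\left(q \right)} = \frac{q - q}{4} = \frac{1}{4} \cdot 0 = 0$)
$P = 4$ ($P = -1 + 5 = 4$)
$L = 4$ ($L = 6 - \frac{8}{4} = 6 - 2 = 4$)
$l{\left(O \right)} = -30 + 15 O^{2}$ ($l{\left(O \right)} = -30 + 5 \cdot 3 O^{2} = -30 + 15 O^{2}$)
$l{\left(K{\left(-1 \right)} \right)} \left(L - 11\right) = \left(-30 + 15 \cdot 0^{2}\right) \left(4 - 11\right) = \left(-30 + 15 \cdot 0\right) \left(4 - 11\right) = \left(-30 + 0\right) \left(-7\right) = \left(-30\right) \left(-7\right) = 210$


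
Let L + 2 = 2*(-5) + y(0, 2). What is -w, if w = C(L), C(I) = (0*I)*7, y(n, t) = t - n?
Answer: 0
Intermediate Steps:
L = -10 (L = -2 + (2*(-5) + (2 - 1*0)) = -2 + (-10 + (2 + 0)) = -2 + (-10 + 2) = -2 - 8 = -10)
C(I) = 0 (C(I) = 0*7 = 0)
w = 0
-w = -1*0 = 0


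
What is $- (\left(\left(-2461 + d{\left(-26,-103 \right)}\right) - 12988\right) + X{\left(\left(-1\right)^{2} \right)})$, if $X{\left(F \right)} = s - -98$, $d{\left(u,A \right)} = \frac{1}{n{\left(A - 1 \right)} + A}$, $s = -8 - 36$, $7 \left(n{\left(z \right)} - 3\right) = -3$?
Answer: $\frac{10822692}{703} \approx 15395.0$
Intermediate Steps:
$n{\left(z \right)} = \frac{18}{7}$ ($n{\left(z \right)} = 3 + \frac{1}{7} \left(-3\right) = 3 - \frac{3}{7} = \frac{18}{7}$)
$s = -44$
$d{\left(u,A \right)} = \frac{1}{\frac{18}{7} + A}$
$X{\left(F \right)} = 54$ ($X{\left(F \right)} = -44 - -98 = -44 + 98 = 54$)
$- (\left(\left(-2461 + d{\left(-26,-103 \right)}\right) - 12988\right) + X{\left(\left(-1\right)^{2} \right)}) = - (\left(\left(-2461 + \frac{7}{18 + 7 \left(-103\right)}\right) - 12988\right) + 54) = - (\left(\left(-2461 + \frac{7}{18 - 721}\right) - 12988\right) + 54) = - (\left(\left(-2461 + \frac{7}{-703}\right) - 12988\right) + 54) = - (\left(\left(-2461 + 7 \left(- \frac{1}{703}\right)\right) - 12988\right) + 54) = - (\left(\left(-2461 - \frac{7}{703}\right) - 12988\right) + 54) = - (\left(- \frac{1730090}{703} - 12988\right) + 54) = - (- \frac{10860654}{703} + 54) = \left(-1\right) \left(- \frac{10822692}{703}\right) = \frac{10822692}{703}$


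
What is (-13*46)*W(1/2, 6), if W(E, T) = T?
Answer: -3588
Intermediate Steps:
(-13*46)*W(1/2, 6) = -13*46*6 = -598*6 = -3588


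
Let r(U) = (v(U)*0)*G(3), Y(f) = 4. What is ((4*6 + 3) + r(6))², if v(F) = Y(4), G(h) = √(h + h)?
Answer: 729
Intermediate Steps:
G(h) = √2*√h (G(h) = √(2*h) = √2*√h)
v(F) = 4
r(U) = 0 (r(U) = (4*0)*(√2*√3) = 0*√6 = 0)
((4*6 + 3) + r(6))² = ((4*6 + 3) + 0)² = ((24 + 3) + 0)² = (27 + 0)² = 27² = 729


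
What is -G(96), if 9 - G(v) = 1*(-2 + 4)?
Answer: -7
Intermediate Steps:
G(v) = 7 (G(v) = 9 - (-2 + 4) = 9 - 2 = 7)
-G(96) = -1*7 = -7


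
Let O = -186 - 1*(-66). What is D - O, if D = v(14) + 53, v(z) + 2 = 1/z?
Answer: 2395/14 ≈ 171.07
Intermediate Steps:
v(z) = -2 + 1/z
O = -120 (O = -186 + 66 = -120)
D = 715/14 (D = (-2 + 1/14) + 53 = -27/14 + 53 = 715/14 ≈ 51.071)
D - O = 715/14 - 1*(-120) = 715/14 + 120 = 2395/14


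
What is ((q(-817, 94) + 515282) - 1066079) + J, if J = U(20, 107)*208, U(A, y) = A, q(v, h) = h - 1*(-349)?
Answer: -546194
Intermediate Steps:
q(v, h) = 349 + h (q(v, h) = h + 349 = 349 + h)
J = 4160 (J = 20*208 = 4160)
((q(-817, 94) + 515282) - 1066079) + J = (((349 + 94) + 515282) - 1066079) + 4160 = ((443 + 515282) - 1066079) + 4160 = (515725 - 1066079) + 4160 = -550354 + 4160 = -546194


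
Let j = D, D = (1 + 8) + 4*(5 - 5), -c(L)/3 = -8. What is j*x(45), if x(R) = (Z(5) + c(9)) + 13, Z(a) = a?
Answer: 378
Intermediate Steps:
c(L) = 24 (c(L) = -3*(-8) = 24)
D = 9 (D = 9 + 4*0 = 9 + 0 = 9)
j = 9
x(R) = 42 (x(R) = (5 + 24) + 13 = 29 + 13 = 42)
j*x(45) = 9*42 = 378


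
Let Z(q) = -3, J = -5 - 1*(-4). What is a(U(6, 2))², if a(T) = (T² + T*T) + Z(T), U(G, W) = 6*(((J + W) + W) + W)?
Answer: 3229209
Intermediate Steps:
J = -1 (J = -5 + 4 = -1)
U(G, W) = -6 + 18*W (U(G, W) = 6*(((-1 + W) + W) + W) = 6*((-1 + 2*W) + W) = 6*(-1 + 3*W) = -6 + 18*W)
a(T) = -3 + 2*T² (a(T) = (T² + T*T) - 3 = (T² + T²) - 3 = 2*T² - 3 = -3 + 2*T²)
a(U(6, 2))² = (-3 + 2*(-6 + 18*2)²)² = (-3 + 2*(-6 + 36)²)² = (-3 + 2*30²)² = (-3 + 2*900)² = (-3 + 1800)² = 1797² = 3229209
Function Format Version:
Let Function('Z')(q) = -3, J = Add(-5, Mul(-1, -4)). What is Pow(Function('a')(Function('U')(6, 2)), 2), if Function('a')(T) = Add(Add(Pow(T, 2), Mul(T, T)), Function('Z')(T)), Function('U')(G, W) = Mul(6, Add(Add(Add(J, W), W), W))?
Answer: 3229209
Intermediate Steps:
J = -1 (J = Add(-5, 4) = -1)
Function('U')(G, W) = Add(-6, Mul(18, W)) (Function('U')(G, W) = Mul(6, Add(Add(Add(-1, W), W), W)) = Mul(6, Add(Add(-1, Mul(2, W)), W)) = Mul(6, Add(-1, Mul(3, W))) = Add(-6, Mul(18, W)))
Function('a')(T) = Add(-3, Mul(2, Pow(T, 2))) (Function('a')(T) = Add(Add(Pow(T, 2), Mul(T, T)), -3) = Add(Add(Pow(T, 2), Pow(T, 2)), -3) = Add(Mul(2, Pow(T, 2)), -3) = Add(-3, Mul(2, Pow(T, 2))))
Pow(Function('a')(Function('U')(6, 2)), 2) = Pow(Add(-3, Mul(2, Pow(Add(-6, Mul(18, 2)), 2))), 2) = Pow(Add(-3, Mul(2, Pow(Add(-6, 36), 2))), 2) = Pow(Add(-3, Mul(2, Pow(30, 2))), 2) = Pow(Add(-3, Mul(2, 900)), 2) = Pow(Add(-3, 1800), 2) = Pow(1797, 2) = 3229209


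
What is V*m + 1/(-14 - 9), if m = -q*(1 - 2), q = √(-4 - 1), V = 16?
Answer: -1/23 + 16*I*√5 ≈ -0.043478 + 35.777*I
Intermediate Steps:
q = I*√5 (q = √(-5) = I*√5 ≈ 2.2361*I)
m = I*√5 (m = -I*√5*(1 - 2) = -I*√5*(-1) = -(-1)*I*√5 = I*√5 ≈ 2.2361*I)
V*m + 1/(-14 - 9) = 16*(I*√5) + 1/(-14 - 9) = 16*I*√5 + 1/(-23) = 16*I*√5 - 1/23 = -1/23 + 16*I*√5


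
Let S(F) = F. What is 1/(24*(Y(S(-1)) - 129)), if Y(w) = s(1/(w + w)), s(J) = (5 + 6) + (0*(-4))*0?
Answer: -1/2832 ≈ -0.00035311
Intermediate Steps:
s(J) = 11 (s(J) = 11 + 0*0 = 11 + 0 = 11)
Y(w) = 11
1/(24*(Y(S(-1)) - 129)) = 1/(24*(11 - 129)) = 1/(24*(-118)) = 1/(-2832) = -1/2832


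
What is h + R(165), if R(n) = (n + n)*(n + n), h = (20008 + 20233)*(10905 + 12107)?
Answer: 926134792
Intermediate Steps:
h = 926025892 (h = 40241*23012 = 926025892)
R(n) = 4*n**2 (R(n) = (2*n)*(2*n) = 4*n**2)
h + R(165) = 926025892 + 4*165**2 = 926025892 + 4*27225 = 926025892 + 108900 = 926134792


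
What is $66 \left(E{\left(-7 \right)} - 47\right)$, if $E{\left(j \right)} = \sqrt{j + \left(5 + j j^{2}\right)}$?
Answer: $-3102 + 66 i \sqrt{345} \approx -3102.0 + 1225.9 i$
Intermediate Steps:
$E{\left(j \right)} = \sqrt{5 + j + j^{3}}$ ($E{\left(j \right)} = \sqrt{j + \left(5 + j^{3}\right)} = \sqrt{5 + j + j^{3}}$)
$66 \left(E{\left(-7 \right)} - 47\right) = 66 \left(\sqrt{5 - 7 + \left(-7\right)^{3}} - 47\right) = 66 \left(\sqrt{5 - 7 - 343} - 47\right) = 66 \left(\sqrt{-345} - 47\right) = 66 \left(i \sqrt{345} - 47\right) = 66 \left(-47 + i \sqrt{345}\right) = -3102 + 66 i \sqrt{345}$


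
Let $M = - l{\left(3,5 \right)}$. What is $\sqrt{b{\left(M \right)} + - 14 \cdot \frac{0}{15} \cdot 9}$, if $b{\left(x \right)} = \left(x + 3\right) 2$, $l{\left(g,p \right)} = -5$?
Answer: $4$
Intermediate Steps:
$M = 5$ ($M = \left(-1\right) \left(-5\right) = 5$)
$b{\left(x \right)} = 6 + 2 x$ ($b{\left(x \right)} = \left(3 + x\right) 2 = 6 + 2 x$)
$\sqrt{b{\left(M \right)} + - 14 \cdot \frac{0}{15} \cdot 9} = \sqrt{\left(6 + 2 \cdot 5\right) + - 14 \cdot \frac{0}{15} \cdot 9} = \sqrt{\left(6 + 10\right) + - 14 \cdot 0 \cdot \frac{1}{15} \cdot 9} = \sqrt{16 + \left(-14\right) 0 \cdot 9} = \sqrt{16 + 0 \cdot 9} = \sqrt{16 + 0} = \sqrt{16} = 4$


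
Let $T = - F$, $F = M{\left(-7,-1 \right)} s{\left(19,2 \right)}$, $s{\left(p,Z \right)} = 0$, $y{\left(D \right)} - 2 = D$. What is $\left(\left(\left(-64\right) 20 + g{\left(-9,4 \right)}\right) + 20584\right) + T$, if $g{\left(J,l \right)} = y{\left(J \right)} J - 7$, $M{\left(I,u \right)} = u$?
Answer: $19360$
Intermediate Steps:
$y{\left(D \right)} = 2 + D$
$g{\left(J,l \right)} = -7 + J \left(2 + J\right)$ ($g{\left(J,l \right)} = \left(2 + J\right) J - 7 = J \left(2 + J\right) - 7 = -7 + J \left(2 + J\right)$)
$F = 0$ ($F = \left(-1\right) 0 = 0$)
$T = 0$ ($T = \left(-1\right) 0 = 0$)
$\left(\left(\left(-64\right) 20 + g{\left(-9,4 \right)}\right) + 20584\right) + T = \left(\left(\left(-64\right) 20 - \left(7 + 9 \left(2 - 9\right)\right)\right) + 20584\right) + 0 = \left(\left(-1280 - -56\right) + 20584\right) + 0 = \left(\left(-1280 + \left(-7 + 63\right)\right) + 20584\right) + 0 = \left(\left(-1280 + 56\right) + 20584\right) + 0 = \left(-1224 + 20584\right) + 0 = 19360 + 0 = 19360$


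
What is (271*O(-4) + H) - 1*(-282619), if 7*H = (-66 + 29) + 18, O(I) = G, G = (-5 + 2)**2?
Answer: 1995387/7 ≈ 2.8506e+5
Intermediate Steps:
G = 9 (G = (-3)**2 = 9)
O(I) = 9
H = -19/7 (H = ((-66 + 29) + 18)/7 = (-37 + 18)/7 = (1/7)*(-19) = -19/7 ≈ -2.7143)
(271*O(-4) + H) - 1*(-282619) = (271*9 - 19/7) - 1*(-282619) = (2439 - 19/7) + 282619 = 17054/7 + 282619 = 1995387/7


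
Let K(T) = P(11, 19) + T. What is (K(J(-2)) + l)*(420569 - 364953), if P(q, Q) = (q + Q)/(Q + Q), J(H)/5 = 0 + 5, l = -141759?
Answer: -149770050496/19 ≈ -7.8826e+9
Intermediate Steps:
J(H) = 25 (J(H) = 5*(0 + 5) = 5*5 = 25)
P(q, Q) = (Q + q)/(2*Q) (P(q, Q) = (Q + q)/((2*Q)) = (Q + q)*(1/(2*Q)) = (Q + q)/(2*Q))
K(T) = 15/19 + T (K(T) = (½)*(19 + 11)/19 + T = (½)*(1/19)*30 + T = 15/19 + T)
(K(J(-2)) + l)*(420569 - 364953) = ((15/19 + 25) - 141759)*(420569 - 364953) = (490/19 - 141759)*55616 = -2692931/19*55616 = -149770050496/19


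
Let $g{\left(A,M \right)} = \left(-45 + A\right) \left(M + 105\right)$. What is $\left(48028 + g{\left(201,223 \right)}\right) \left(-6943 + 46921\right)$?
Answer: $3965657688$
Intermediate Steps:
$g{\left(A,M \right)} = \left(-45 + A\right) \left(105 + M\right)$
$\left(48028 + g{\left(201,223 \right)}\right) \left(-6943 + 46921\right) = \left(48028 + \left(-4725 - 10035 + 105 \cdot 201 + 201 \cdot 223\right)\right) \left(-6943 + 46921\right) = \left(48028 + \left(-4725 - 10035 + 21105 + 44823\right)\right) 39978 = \left(48028 + 51168\right) 39978 = 99196 \cdot 39978 = 3965657688$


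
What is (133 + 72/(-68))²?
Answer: 5031049/289 ≈ 17408.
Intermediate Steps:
(133 + 72/(-68))² = (133 + 72*(-1/68))² = (133 - 18/17)² = (2243/17)² = 5031049/289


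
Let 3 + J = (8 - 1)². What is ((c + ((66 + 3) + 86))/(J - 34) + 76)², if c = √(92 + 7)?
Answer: 284647/36 + 1067*√11/24 ≈ 8054.3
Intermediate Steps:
c = 3*√11 (c = √99 = 3*√11 ≈ 9.9499)
J = 46 (J = -3 + (8 - 1)² = -3 + 7² = -3 + 49 = 46)
((c + ((66 + 3) + 86))/(J - 34) + 76)² = ((3*√11 + ((66 + 3) + 86))/(46 - 34) + 76)² = ((3*√11 + (69 + 86))/12 + 76)² = ((3*√11 + 155)*(1/12) + 76)² = ((155 + 3*√11)*(1/12) + 76)² = ((155/12 + √11/4) + 76)² = (1067/12 + √11/4)²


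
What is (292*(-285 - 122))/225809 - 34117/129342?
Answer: -23075446301/29206587678 ≈ -0.79008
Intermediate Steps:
(292*(-285 - 122))/225809 - 34117/129342 = (292*(-407))*(1/225809) - 34117*1/129342 = -118844*1/225809 - 34117/129342 = -118844/225809 - 34117/129342 = -23075446301/29206587678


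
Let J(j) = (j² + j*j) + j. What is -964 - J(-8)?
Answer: -1084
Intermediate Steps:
J(j) = j + 2*j² (J(j) = (j² + j²) + j = 2*j² + j = j + 2*j²)
-964 - J(-8) = -964 - (-8)*(1 + 2*(-8)) = -964 - (-8)*(1 - 16) = -964 - (-8)*(-15) = -964 - 1*120 = -964 - 120 = -1084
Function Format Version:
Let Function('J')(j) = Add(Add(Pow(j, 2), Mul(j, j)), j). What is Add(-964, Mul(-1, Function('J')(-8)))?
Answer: -1084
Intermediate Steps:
Function('J')(j) = Add(j, Mul(2, Pow(j, 2))) (Function('J')(j) = Add(Add(Pow(j, 2), Pow(j, 2)), j) = Add(Mul(2, Pow(j, 2)), j) = Add(j, Mul(2, Pow(j, 2))))
Add(-964, Mul(-1, Function('J')(-8))) = Add(-964, Mul(-1, Mul(-8, Add(1, Mul(2, -8))))) = Add(-964, Mul(-1, Mul(-8, Add(1, -16)))) = Add(-964, Mul(-1, Mul(-8, -15))) = Add(-964, Mul(-1, 120)) = Add(-964, -120) = -1084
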